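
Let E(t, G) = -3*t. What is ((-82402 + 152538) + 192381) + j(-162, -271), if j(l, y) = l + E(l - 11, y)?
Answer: 262874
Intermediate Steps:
j(l, y) = 33 - 2*l (j(l, y) = l - 3*(l - 11) = l - 3*(-11 + l) = l + (33 - 3*l) = 33 - 2*l)
((-82402 + 152538) + 192381) + j(-162, -271) = ((-82402 + 152538) + 192381) + (33 - 2*(-162)) = (70136 + 192381) + (33 + 324) = 262517 + 357 = 262874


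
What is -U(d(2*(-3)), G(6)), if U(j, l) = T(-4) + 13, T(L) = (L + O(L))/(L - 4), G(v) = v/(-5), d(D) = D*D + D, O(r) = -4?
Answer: -14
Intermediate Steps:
d(D) = D + D² (d(D) = D² + D = D + D²)
G(v) = -v/5 (G(v) = v*(-⅕) = -v/5)
T(L) = 1 (T(L) = (L - 4)/(L - 4) = (-4 + L)/(-4 + L) = 1)
U(j, l) = 14 (U(j, l) = 1 + 13 = 14)
-U(d(2*(-3)), G(6)) = -1*14 = -14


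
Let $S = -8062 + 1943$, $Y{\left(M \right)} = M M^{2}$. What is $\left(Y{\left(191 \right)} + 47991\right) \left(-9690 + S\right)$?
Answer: $-110913762358$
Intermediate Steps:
$Y{\left(M \right)} = M^{3}$
$S = -6119$
$\left(Y{\left(191 \right)} + 47991\right) \left(-9690 + S\right) = \left(191^{3} + 47991\right) \left(-9690 - 6119\right) = \left(6967871 + 47991\right) \left(-15809\right) = 7015862 \left(-15809\right) = -110913762358$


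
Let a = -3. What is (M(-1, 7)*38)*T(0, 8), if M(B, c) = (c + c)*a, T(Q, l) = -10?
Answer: 15960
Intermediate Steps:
M(B, c) = -6*c (M(B, c) = (c + c)*(-3) = (2*c)*(-3) = -6*c)
(M(-1, 7)*38)*T(0, 8) = (-6*7*38)*(-10) = -42*38*(-10) = -1596*(-10) = 15960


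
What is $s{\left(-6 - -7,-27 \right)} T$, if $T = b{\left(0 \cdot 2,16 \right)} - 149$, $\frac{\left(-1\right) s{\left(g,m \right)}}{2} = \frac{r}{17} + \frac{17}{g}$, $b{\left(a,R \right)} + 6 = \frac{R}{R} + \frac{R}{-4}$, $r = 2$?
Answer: $\frac{91956}{17} \approx 5409.2$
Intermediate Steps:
$b{\left(a,R \right)} = -5 - \frac{R}{4}$ ($b{\left(a,R \right)} = -6 + \left(\frac{R}{R} + \frac{R}{-4}\right) = -6 + \left(1 + R \left(- \frac{1}{4}\right)\right) = -6 - \left(-1 + \frac{R}{4}\right) = -5 - \frac{R}{4}$)
$s{\left(g,m \right)} = - \frac{4}{17} - \frac{34}{g}$ ($s{\left(g,m \right)} = - 2 \left(\frac{2}{17} + \frac{17}{g}\right) = - \frac{4}{17} - \frac{34}{g}$)
$T = -158$ ($T = \left(-5 - 4\right) - 149 = -9 - 149 = -158$)
$s{\left(-6 - -7,-27 \right)} T = \left(- \frac{4}{17} - \frac{34}{-6 - -7}\right) \left(-158\right) = \left(- \frac{4}{17} - \frac{34}{-6 + 7}\right) \left(-158\right) = \left(- \frac{4}{17} - \frac{34}{1}\right) \left(-158\right) = \left(- \frac{4}{17} - 34\right) \left(-158\right) = \left(- \frac{582}{17}\right) \left(-158\right) = \frac{91956}{17}$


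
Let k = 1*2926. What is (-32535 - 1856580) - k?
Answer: -1892041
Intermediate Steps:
k = 2926
(-32535 - 1856580) - k = (-32535 - 1856580) - 1*2926 = -1889115 - 2926 = -1892041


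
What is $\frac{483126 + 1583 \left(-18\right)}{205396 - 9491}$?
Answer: $\frac{454632}{195905} \approx 2.3207$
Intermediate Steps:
$\frac{483126 + 1583 \left(-18\right)}{205396 - 9491} = \frac{483126 - 28494}{195905} = 454632 \cdot \frac{1}{195905} = \frac{454632}{195905}$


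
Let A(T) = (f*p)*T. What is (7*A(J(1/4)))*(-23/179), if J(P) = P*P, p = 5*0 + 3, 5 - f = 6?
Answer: 483/2864 ≈ 0.16865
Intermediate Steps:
f = -1 (f = 5 - 1*6 = 5 - 6 = -1)
p = 3 (p = 0 + 3 = 3)
J(P) = P**2
A(T) = -3*T (A(T) = (-1*3)*T = -3*T)
(7*A(J(1/4)))*(-23/179) = (7*(-3*(1/4)**2))*(-23/179) = (7*(-3*(1/4)**2))*(-23*1/179) = (7*(-3*1/16))*(-23/179) = (7*(-3/16))*(-23/179) = -21/16*(-23/179) = 483/2864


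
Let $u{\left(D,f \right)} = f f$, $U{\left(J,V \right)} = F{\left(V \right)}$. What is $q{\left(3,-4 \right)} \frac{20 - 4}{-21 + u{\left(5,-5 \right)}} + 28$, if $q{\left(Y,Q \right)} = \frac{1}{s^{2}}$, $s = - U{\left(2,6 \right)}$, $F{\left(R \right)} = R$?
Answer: $\frac{253}{9} \approx 28.111$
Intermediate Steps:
$U{\left(J,V \right)} = V$
$u{\left(D,f \right)} = f^{2}$
$s = -6$ ($s = \left(-1\right) 6 = -6$)
$q{\left(Y,Q \right)} = \frac{1}{36}$ ($q{\left(Y,Q \right)} = \frac{1}{\left(-6\right)^{2}} = \frac{1}{36}$)
$q{\left(3,-4 \right)} \frac{20 - 4}{-21 + u{\left(5,-5 \right)}} + 28 = \frac{\left(20 - 4\right) \frac{1}{-21 + \left(-5\right)^{2}}}{36} + 28 = \frac{16 \frac{1}{-21 + 25}}{36} + 28 = \frac{16 \cdot \frac{1}{4}}{36} + 28 = \frac{1}{36} \cdot 4 + 28 = \frac{1}{9} + 28 = \frac{253}{9}$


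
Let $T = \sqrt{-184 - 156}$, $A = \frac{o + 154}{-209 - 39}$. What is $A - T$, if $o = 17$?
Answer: $- \frac{171}{248} - 2 i \sqrt{85} \approx -0.68952 - 18.439 i$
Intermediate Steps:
$A = - \frac{171}{248}$ ($A = \frac{17 + 154}{-209 - 39} = \frac{171}{-248} = 171 \left(- \frac{1}{248}\right) = - \frac{171}{248} \approx -0.68952$)
$T = 2 i \sqrt{85}$ ($T = \sqrt{-340} = 2 i \sqrt{85} \approx 18.439 i$)
$A - T = - \frac{171}{248} - 2 i \sqrt{85}$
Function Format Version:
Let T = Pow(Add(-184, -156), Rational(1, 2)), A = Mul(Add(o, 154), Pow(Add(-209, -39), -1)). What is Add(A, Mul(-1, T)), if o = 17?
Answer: Add(Rational(-171, 248), Mul(-2, I, Pow(85, Rational(1, 2)))) ≈ Add(-0.68952, Mul(-18.439, I))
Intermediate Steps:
A = Rational(-171, 248) (A = Mul(Add(17, 154), Pow(Add(-209, -39), -1)) = Mul(171, Pow(-248, -1)) = Mul(171, Rational(-1, 248)) = Rational(-171, 248) ≈ -0.68952)
T = Mul(2, I, Pow(85, Rational(1, 2))) (T = Pow(-340, Rational(1, 2)) = Mul(2, I, Pow(85, Rational(1, 2))) ≈ Mul(18.439, I))
Add(A, Mul(-1, T)) = Add(Rational(-171, 248), Mul(-1, Mul(2, I, Pow(85, Rational(1, 2))))) = Add(Rational(-171, 248), Mul(-2, I, Pow(85, Rational(1, 2))))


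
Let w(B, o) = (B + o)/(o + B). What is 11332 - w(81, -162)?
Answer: 11331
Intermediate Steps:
w(B, o) = 1 (w(B, o) = (B + o)/(B + o) = 1)
11332 - w(81, -162) = 11332 - 1*1 = 11332 - 1 = 11331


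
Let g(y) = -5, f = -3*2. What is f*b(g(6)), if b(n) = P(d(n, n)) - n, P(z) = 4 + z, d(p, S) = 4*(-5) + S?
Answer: 96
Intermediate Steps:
d(p, S) = -20 + S
f = -6
b(n) = -16 (b(n) = (4 + (-20 + n)) - n = (-16 + n) - n = -16)
f*b(g(6)) = -6*(-16) = 96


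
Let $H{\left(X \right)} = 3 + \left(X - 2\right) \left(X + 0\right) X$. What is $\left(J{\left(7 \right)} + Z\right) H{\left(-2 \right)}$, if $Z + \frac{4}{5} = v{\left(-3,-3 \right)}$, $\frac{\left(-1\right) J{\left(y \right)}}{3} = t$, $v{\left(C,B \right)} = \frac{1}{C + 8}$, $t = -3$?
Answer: $- \frac{546}{5} \approx -109.2$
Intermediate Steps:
$v{\left(C,B \right)} = \frac{1}{8 + C}$
$J{\left(y \right)} = 9$ ($J{\left(y \right)} = \left(-3\right) \left(-3\right) = 9$)
$H{\left(X \right)} = 3 + X^{2} \left(-2 + X\right)$ ($H{\left(X \right)} = 3 + \left(-2 + X\right) X X = 3 + X \left(-2 + X\right) X = 3 + X^{2} \left(-2 + X\right)$)
$Z = - \frac{3}{5}$ ($Z = - \frac{4}{5} + \frac{1}{8 - 3} = - \frac{4}{5} + \frac{1}{5} = - \frac{3}{5} \approx -0.6$)
$\left(J{\left(7 \right)} + Z\right) H{\left(-2 \right)} = \left(9 - \frac{3}{5}\right) \left(3 + \left(-2\right)^{3} - 2 \left(-2\right)^{2}\right) = \frac{42 \left(3 - 8 - 8\right)}{5} = \frac{42}{5} \left(-13\right) = - \frac{546}{5}$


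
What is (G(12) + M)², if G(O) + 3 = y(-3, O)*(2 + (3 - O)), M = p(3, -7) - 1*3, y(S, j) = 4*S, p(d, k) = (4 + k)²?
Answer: 7569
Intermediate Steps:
M = 6 (M = (4 - 7)² - 1*3 = (-3)² - 3 = 9 - 3 = 6)
G(O) = -63 + 12*O (G(O) = -3 + (4*(-3))*(2 + (3 - O)) = -3 - 12*(5 - O) = -3 + (-60 + 12*O) = -63 + 12*O)
(G(12) + M)² = ((-63 + 12*12) + 6)² = ((-63 + 144) + 6)² = (81 + 6)² = 87² = 7569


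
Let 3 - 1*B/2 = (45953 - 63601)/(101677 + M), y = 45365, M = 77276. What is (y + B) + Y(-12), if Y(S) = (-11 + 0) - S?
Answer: 8119490812/178953 ≈ 45372.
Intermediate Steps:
Y(S) = -11 - S
B = 1109014/178953 (B = 6 - 2*(45953 - 63601)/(101677 + 77276) = 6 - (-35296)/178953 = 6 - 2*(-17648/178953) = 6 + 35296/178953 = 1109014/178953 ≈ 6.1972)
(y + B) + Y(-12) = (45365 + 1109014/178953) + (-11 - 1*(-12)) = 8119311859/178953 + (-11 + 12) = 8119311859/178953 + 1 = 8119490812/178953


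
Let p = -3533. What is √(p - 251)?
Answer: 2*I*√946 ≈ 61.514*I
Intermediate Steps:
√(p - 251) = √(-3533 - 251) = √(-3784) = 2*I*√946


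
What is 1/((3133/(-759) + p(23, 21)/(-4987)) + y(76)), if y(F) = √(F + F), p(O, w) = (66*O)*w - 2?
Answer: 150717012489615/592253770204703 + 28654463655378*√38/592253770204703 ≈ 0.55273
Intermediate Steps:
p(O, w) = -2 + 66*O*w (p(O, w) = 66*O*w - 2 = -2 + 66*O*w)
y(F) = √2*√F (y(F) = √(2*F) = √2*√F)
1/((3133/(-759) + p(23, 21)/(-4987)) + y(76)) = 1/((3133/(-759) + (-2 + 66*23*21)/(-4987)) + √2*√76) = 1/((3133*(-1/759) + (-2 + 31878)*(-1/4987)) + √2*(2*√19)) = 1/((-3133/759 + 31876*(-1/4987)) + 2*√38) = 1/((-3133/759 - 31876/4987) + 2*√38) = 1/(-39818155/3785133 + 2*√38)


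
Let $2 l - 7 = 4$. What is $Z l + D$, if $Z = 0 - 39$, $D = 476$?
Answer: $\frac{523}{2} \approx 261.5$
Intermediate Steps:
$l = \frac{11}{2}$ ($l = \frac{7}{2} + \frac{1}{2} \cdot 4 = \frac{7}{2} + 2 = \frac{11}{2} \approx 5.5$)
$Z = -39$ ($Z = 0 - 39 = -39$)
$Z l + D = \left(-39\right) \frac{11}{2} + 476 = - \frac{429}{2} + 476 = \frac{523}{2}$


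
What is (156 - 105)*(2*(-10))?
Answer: -1020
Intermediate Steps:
(156 - 105)*(2*(-10)) = 51*(-20) = -1020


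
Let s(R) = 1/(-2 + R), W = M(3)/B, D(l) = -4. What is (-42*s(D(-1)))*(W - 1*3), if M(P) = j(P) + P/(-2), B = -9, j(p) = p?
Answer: -133/6 ≈ -22.167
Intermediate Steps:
M(P) = P/2 (M(P) = P + P/(-2) = P + P*(-1/2) = P - P/2 = P/2)
W = -1/6 (W = ((1/2)*3)/(-9) = (3/2)*(-1/9) = -1/6 ≈ -0.16667)
(-42*s(D(-1)))*(W - 1*3) = (-42/(-2 - 4))*(-1/6 - 1*3) = (-42/(-6))*(-1/6 - 3) = -42*(-1/6)*(-19/6) = 7*(-19/6) = -133/6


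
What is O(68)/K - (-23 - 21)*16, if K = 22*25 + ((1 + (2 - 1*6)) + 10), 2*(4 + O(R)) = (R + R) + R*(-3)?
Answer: 392090/557 ≈ 703.93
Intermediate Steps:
O(R) = -4 - R/2 (O(R) = -4 + ((R + R) + R*(-3))/2 = -4 + (2*R - 3*R)/2 = -4 + (-R)/2 = -4 - R/2)
K = 557 (K = 550 + ((1 + (2 - 6)) + 10) = 550 + ((1 - 4) + 10) = 550 + (-3 + 10) = 550 + 7 = 557)
O(68)/K - (-23 - 21)*16 = (-4 - ½*68)/557 - (-23 - 21)*16 = (-4 - 34)*(1/557) - (-44)*16 = -38*1/557 - 1*(-704) = -38/557 + 704 = 392090/557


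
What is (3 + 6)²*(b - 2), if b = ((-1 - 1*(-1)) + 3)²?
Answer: 567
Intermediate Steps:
b = 9 (b = ((-1 + 1) + 3)² = (0 + 3)² = 3² = 9)
(3 + 6)²*(b - 2) = (3 + 6)²*(9 - 2) = 9²*7 = 81*7 = 567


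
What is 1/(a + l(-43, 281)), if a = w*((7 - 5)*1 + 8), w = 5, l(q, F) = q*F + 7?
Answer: -1/12026 ≈ -8.3153e-5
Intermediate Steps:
l(q, F) = 7 + F*q (l(q, F) = F*q + 7 = 7 + F*q)
a = 50 (a = 5*((7 - 5)*1 + 8) = 5*(2*1 + 8) = 5*(2 + 8) = 5*10 = 50)
1/(a + l(-43, 281)) = 1/(50 + (7 + 281*(-43))) = 1/(50 + (7 - 12083)) = 1/(50 - 12076) = 1/(-12026) = -1/12026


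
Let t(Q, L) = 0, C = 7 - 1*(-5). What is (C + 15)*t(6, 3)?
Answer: 0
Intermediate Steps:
C = 12 (C = 7 + 5 = 12)
(C + 15)*t(6, 3) = (12 + 15)*0 = 27*0 = 0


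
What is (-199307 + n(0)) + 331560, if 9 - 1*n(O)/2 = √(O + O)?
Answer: 132271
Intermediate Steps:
n(O) = 18 - 2*√2*√O (n(O) = 18 - 2*√(O + O) = 18 - 2*√2*√O)
(-199307 + n(0)) + 331560 = (-199307 + (18 - 2*√2*√0)) + 331560 = (-199307 + (18 - 2*√2*0)) + 331560 = (-199307 + (18 + 0)) + 331560 = (-199307 + 18) + 331560 = -199289 + 331560 = 132271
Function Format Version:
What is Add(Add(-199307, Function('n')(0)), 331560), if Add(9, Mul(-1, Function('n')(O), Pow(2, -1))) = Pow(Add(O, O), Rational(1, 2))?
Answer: 132271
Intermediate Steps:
Function('n')(O) = Add(18, Mul(-2, Pow(2, Rational(1, 2)), Pow(O, Rational(1, 2)))) (Function('n')(O) = Add(18, Mul(-2, Pow(Add(O, O), Rational(1, 2)))) = Add(18, Mul(-2, Pow(Mul(2, O), Rational(1, 2)))) = Add(18, Mul(-2, Mul(Pow(2, Rational(1, 2)), Pow(O, Rational(1, 2))))) = Add(18, Mul(-2, Pow(2, Rational(1, 2)), Pow(O, Rational(1, 2)))))
Add(Add(-199307, Function('n')(0)), 331560) = Add(Add(-199307, Add(18, Mul(-2, Pow(2, Rational(1, 2)), Pow(0, Rational(1, 2))))), 331560) = Add(Add(-199307, Add(18, Mul(-2, Pow(2, Rational(1, 2)), 0))), 331560) = Add(Add(-199307, Add(18, 0)), 331560) = Add(Add(-199307, 18), 331560) = Add(-199289, 331560) = 132271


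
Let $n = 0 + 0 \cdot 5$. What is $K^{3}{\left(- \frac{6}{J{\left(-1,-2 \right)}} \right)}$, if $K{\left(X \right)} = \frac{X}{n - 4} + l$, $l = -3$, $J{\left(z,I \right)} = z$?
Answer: $- \frac{729}{8} \approx -91.125$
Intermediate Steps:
$n = 0$ ($n = 0 + 0 = 0$)
$K{\left(X \right)} = -3 - \frac{X}{4}$ ($K{\left(X \right)} = \frac{X}{0 - 4} - 3 = \frac{X}{-4} - 3 = X \left(- \frac{1}{4}\right) - 3 = - \frac{X}{4} - 3 = -3 - \frac{X}{4}$)
$K^{3}{\left(- \frac{6}{J{\left(-1,-2 \right)}} \right)} = \left(-3 - \frac{\left(-6\right) \frac{1}{-1}}{4}\right)^{3} = \left(-3 - \frac{\left(-6\right) \left(-1\right)}{4}\right)^{3} = \left(-3 - \frac{3}{2}\right)^{3} = \left(- \frac{9}{2}\right)^{3} = - \frac{729}{8}$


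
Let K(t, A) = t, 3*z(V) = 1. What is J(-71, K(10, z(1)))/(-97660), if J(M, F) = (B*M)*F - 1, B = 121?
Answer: 85911/97660 ≈ 0.87969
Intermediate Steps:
z(V) = 1/3 (z(V) = (1/3)*1 = 1/3)
J(M, F) = -1 + 121*F*M (J(M, F) = (121*M)*F - 1 = 121*F*M - 1 = -1 + 121*F*M)
J(-71, K(10, z(1)))/(-97660) = (-1 + 121*10*(-71))/(-97660) = (-1 - 85910)*(-1/97660) = -85911*(-1/97660) = 85911/97660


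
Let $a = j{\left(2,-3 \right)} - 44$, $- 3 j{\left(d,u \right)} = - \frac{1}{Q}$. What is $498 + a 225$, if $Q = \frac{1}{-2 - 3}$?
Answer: $-9777$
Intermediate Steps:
$Q = - \frac{1}{5}$ ($Q = \frac{1}{-5} = - \frac{1}{5} \approx -0.2$)
$j{\left(d,u \right)} = - \frac{5}{3}$ ($j{\left(d,u \right)} = - \frac{\left(-1\right) \frac{1}{- \frac{1}{5}}}{3} = - \frac{\left(-1\right) \left(-5\right)}{3} = \left(- \frac{1}{3}\right) 5 = - \frac{5}{3}$)
$a = - \frac{137}{3}$ ($a = - \frac{5}{3} - 44 = - \frac{137}{3} \approx -45.667$)
$498 + a 225 = 498 - 10275 = -9777$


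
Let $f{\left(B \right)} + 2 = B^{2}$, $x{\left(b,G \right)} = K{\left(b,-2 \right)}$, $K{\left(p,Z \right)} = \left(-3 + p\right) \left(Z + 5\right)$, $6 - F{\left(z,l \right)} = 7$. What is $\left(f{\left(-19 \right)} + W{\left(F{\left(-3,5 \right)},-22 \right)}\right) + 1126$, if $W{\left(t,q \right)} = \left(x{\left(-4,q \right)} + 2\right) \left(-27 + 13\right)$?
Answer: $1751$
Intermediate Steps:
$F{\left(z,l \right)} = -1$ ($F{\left(z,l \right)} = 6 - 7 = -1$)
$K{\left(p,Z \right)} = \left(-3 + p\right) \left(5 + Z\right)$
$x{\left(b,G \right)} = -9 + 3 b$ ($x{\left(b,G \right)} = -15 - -6 + 5 b - 2 b = -15 + 6 + 5 b - 2 b = -9 + 3 b$)
$f{\left(B \right)} = -2 + B^{2}$
$W{\left(t,q \right)} = 266$ ($W{\left(t,q \right)} = \left(\left(-9 + 3 \left(-4\right)\right) + 2\right) \left(-27 + 13\right) = \left(\left(-9 - 12\right) + 2\right) \left(-14\right) = \left(-21 + 2\right) \left(-14\right) = \left(-19\right) \left(-14\right) = 266$)
$\left(f{\left(-19 \right)} + W{\left(F{\left(-3,5 \right)},-22 \right)}\right) + 1126 = \left(\left(-2 + \left(-19\right)^{2}\right) + 266\right) + 1126 = \left(\left(-2 + 361\right) + 266\right) + 1126 = \left(359 + 266\right) + 1126 = 625 + 1126 = 1751$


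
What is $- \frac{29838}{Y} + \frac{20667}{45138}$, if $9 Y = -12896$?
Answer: $\frac{1032330869}{48508304} \approx 21.282$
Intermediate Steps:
$Y = - \frac{12896}{9}$ ($Y = \frac{1}{9} \left(-12896\right) = - \frac{12896}{9} \approx -1432.9$)
$- \frac{29838}{Y} + \frac{20667}{45138} = - \frac{29838}{- \frac{12896}{9}} + \frac{20667}{45138} = \left(-29838\right) \left(- \frac{9}{12896}\right) + 20667 \cdot \frac{1}{45138} = \frac{134271}{6448} + \frac{6889}{15046} = \frac{1032330869}{48508304}$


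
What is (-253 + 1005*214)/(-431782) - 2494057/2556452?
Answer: -813029134429/551914978732 ≈ -1.4731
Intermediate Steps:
(-253 + 1005*214)/(-431782) - 2494057/2556452 = (-253 + 215070)*(-1/431782) - 2494057*1/2556452 = 214817*(-1/431782) - 2494057/2556452 = -214817/431782 - 2494057/2556452 = -813029134429/551914978732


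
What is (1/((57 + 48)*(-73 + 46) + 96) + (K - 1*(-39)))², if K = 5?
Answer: 14523865225/7502121 ≈ 1936.0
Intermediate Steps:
(1/((57 + 48)*(-73 + 46) + 96) + (K - 1*(-39)))² = (1/((57 + 48)*(-73 + 46) + 96) + (5 - 1*(-39)))² = (1/(105*(-27) + 96) + (5 + 39))² = (1/(-2835 + 96) + 44)² = (1/(-2739) + 44)² = (-1/2739 + 44)² = (120515/2739)² = 14523865225/7502121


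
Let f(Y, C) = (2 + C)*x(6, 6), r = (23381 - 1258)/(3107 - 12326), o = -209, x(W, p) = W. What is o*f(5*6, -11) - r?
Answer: 104067757/9219 ≈ 11288.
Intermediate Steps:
r = -22123/9219 (r = 22123/(-9219) = 22123*(-1/9219) = -22123/9219 ≈ -2.3997)
f(Y, C) = 12 + 6*C (f(Y, C) = (2 + C)*6 = 12 + 6*C)
o*f(5*6, -11) - r = -209*(12 + 6*(-11)) - 1*(-22123/9219) = -209*(12 - 66) + 22123/9219 = -209*(-54) + 22123/9219 = 11286 + 22123/9219 = 104067757/9219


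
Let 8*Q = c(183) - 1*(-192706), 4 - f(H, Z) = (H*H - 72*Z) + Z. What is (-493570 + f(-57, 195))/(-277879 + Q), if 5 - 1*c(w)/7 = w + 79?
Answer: 257584/135475 ≈ 1.9013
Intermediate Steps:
c(w) = -518 - 7*w (c(w) = 35 - 7*(w + 79) = 35 - 7*(79 + w) = 35 + (-553 - 7*w) = -518 - 7*w)
f(H, Z) = 4 - H**2 + 71*Z (f(H, Z) = 4 - ((H*H - 72*Z) + Z) = 4 - ((H**2 - 72*Z) + Z) = 4 - (H**2 - 71*Z) = 4 + (-H**2 + 71*Z) = 4 - H**2 + 71*Z)
Q = 190907/8 (Q = ((-518 - 7*183) - 1*(-192706))/8 = ((-518 - 1281) + 192706)/8 = (-1799 + 192706)/8 = (1/8)*190907 = 190907/8 ≈ 23863.)
(-493570 + f(-57, 195))/(-277879 + Q) = (-493570 + (4 - 1*(-57)**2 + 71*195))/(-277879 + 190907/8) = (-493570 + (4 - 1*3249 + 13845))/(-2032125/8) = (-493570 + (4 - 3249 + 13845))*(-8/2032125) = (-493570 + 10600)*(-8/2032125) = -482970*(-8/2032125) = 257584/135475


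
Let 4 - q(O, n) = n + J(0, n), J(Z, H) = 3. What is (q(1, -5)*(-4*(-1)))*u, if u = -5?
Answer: -120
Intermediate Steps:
q(O, n) = 1 - n (q(O, n) = 4 - (n + 3) = 4 - (3 + n) = 4 + (-3 - n) = 1 - n)
(q(1, -5)*(-4*(-1)))*u = ((1 - 1*(-5))*(-4*(-1)))*(-5) = ((1 + 5)*4)*(-5) = (6*4)*(-5) = 24*(-5) = -120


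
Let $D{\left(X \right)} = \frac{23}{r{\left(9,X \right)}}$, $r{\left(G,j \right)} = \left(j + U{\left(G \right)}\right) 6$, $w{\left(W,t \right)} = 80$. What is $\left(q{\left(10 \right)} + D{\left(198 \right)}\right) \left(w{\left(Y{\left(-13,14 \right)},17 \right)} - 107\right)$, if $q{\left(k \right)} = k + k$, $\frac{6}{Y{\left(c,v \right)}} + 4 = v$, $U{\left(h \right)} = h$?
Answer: $- \frac{1081}{2} \approx -540.5$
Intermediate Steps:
$Y{\left(c,v \right)} = \frac{6}{-4 + v}$
$r{\left(G,j \right)} = 6 G + 6 j$ ($r{\left(G,j \right)} = \left(j + G\right) 6 = \left(G + j\right) 6 = 6 G + 6 j$)
$q{\left(k \right)} = 2 k$
$D{\left(X \right)} = \frac{23}{54 + 6 X}$ ($D{\left(X \right)} = \frac{23}{6 \cdot 9 + 6 X} = \frac{23}{54 + 6 X}$)
$\left(q{\left(10 \right)} + D{\left(198 \right)}\right) \left(w{\left(Y{\left(-13,14 \right)},17 \right)} - 107\right) = \left(2 \cdot 10 + \frac{23}{6 \left(9 + 198\right)}\right) \left(80 - 107\right) = \left(20 + \frac{23}{6 \cdot 207}\right) \left(-27\right) = \left(20 + \frac{23}{6} \cdot \frac{1}{207}\right) \left(-27\right) = \left(20 + \frac{1}{54}\right) \left(-27\right) = \frac{1081}{54} \left(-27\right) = - \frac{1081}{2}$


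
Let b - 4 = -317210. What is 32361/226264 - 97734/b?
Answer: 16189394571/35886149192 ≈ 0.45113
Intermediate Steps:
b = -317206 (b = 4 - 317210 = -317206)
32361/226264 - 97734/b = 32361/226264 - 97734/(-317206) = 32361*(1/226264) - 97734*(-1/317206) = 32361/226264 + 48867/158603 = 16189394571/35886149192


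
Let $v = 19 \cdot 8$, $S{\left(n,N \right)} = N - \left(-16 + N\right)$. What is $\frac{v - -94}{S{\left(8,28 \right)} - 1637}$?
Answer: $- \frac{246}{1621} \approx -0.15176$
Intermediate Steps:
$S{\left(n,N \right)} = 16$
$v = 152$
$\frac{v - -94}{S{\left(8,28 \right)} - 1637} = \frac{152 - -94}{16 - 1637} = \frac{152 + 94}{-1621} = 246 \left(- \frac{1}{1621}\right) = - \frac{246}{1621}$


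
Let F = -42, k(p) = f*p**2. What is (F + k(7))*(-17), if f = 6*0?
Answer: 714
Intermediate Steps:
f = 0
k(p) = 0 (k(p) = 0*p**2 = 0)
(F + k(7))*(-17) = (-42 + 0)*(-17) = -42*(-17) = 714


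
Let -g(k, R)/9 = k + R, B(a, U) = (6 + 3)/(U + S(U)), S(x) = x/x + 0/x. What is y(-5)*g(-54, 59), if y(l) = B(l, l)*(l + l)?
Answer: -2025/2 ≈ -1012.5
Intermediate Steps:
S(x) = 1 (S(x) = 1 + 0 = 1)
B(a, U) = 9/(1 + U) (B(a, U) = (6 + 3)/(U + 1) = 9/(1 + U))
g(k, R) = -9*R - 9*k (g(k, R) = -9*(k + R) = -9*(R + k) = -9*R - 9*k)
y(l) = 18*l/(1 + l) (y(l) = (9/(1 + l))*(l + l) = (9/(1 + l))*(2*l) = 18*l/(1 + l))
y(-5)*g(-54, 59) = (18*(-5)/(1 - 5))*(-9*59 - 9*(-54)) = (18*(-5)/(-4))*(-531 + 486) = (18*(-5)*(-¼))*(-45) = (45/2)*(-45) = -2025/2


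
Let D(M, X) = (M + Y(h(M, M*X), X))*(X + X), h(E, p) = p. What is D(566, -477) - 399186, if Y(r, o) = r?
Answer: 256623678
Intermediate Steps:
D(M, X) = 2*X*(M + M*X) (D(M, X) = (M + M*X)*(X + X) = (M + M*X)*(2*X) = 2*X*(M + M*X))
D(566, -477) - 399186 = 2*566*(-477)*(1 - 477) - 399186 = 2*566*(-477)*(-476) - 399186 = 257022864 - 399186 = 256623678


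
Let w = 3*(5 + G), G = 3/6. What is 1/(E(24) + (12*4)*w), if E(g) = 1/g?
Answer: 24/19009 ≈ 0.0012626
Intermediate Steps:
G = ½ (G = 3*(⅙) = ½ ≈ 0.50000)
E(g) = 1/g
w = 33/2 (w = 3*(5 + ½) = 3*(11/2) = 33/2 ≈ 16.500)
1/(E(24) + (12*4)*w) = 1/(1/24 + (12*4)*(33/2)) = 1/(1/24 + 48*(33/2)) = 1/(1/24 + 792) = 1/(19009/24) = 24/19009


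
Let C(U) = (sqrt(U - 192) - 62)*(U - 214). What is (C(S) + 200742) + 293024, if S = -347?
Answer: 528548 - 3927*I*sqrt(11) ≈ 5.2855e+5 - 13024.0*I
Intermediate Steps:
C(U) = (-214 + U)*(-62 + sqrt(-192 + U)) (C(U) = (sqrt(-192 + U) - 62)*(-214 + U) = (-62 + sqrt(-192 + U))*(-214 + U) = (-214 + U)*(-62 + sqrt(-192 + U)))
(C(S) + 200742) + 293024 = ((13268 - 214*sqrt(-192 - 347) - 62*(-347) - 347*sqrt(-192 - 347)) + 200742) + 293024 = ((13268 - 1498*I*sqrt(11) + 21514 - 2429*I*sqrt(11)) + 200742) + 293024 = ((34782 - 3927*I*sqrt(11)) + 200742) + 293024 = (235524 - 3927*I*sqrt(11)) + 293024 = 528548 - 3927*I*sqrt(11)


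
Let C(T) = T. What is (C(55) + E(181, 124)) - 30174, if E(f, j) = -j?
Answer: -30243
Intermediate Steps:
(C(55) + E(181, 124)) - 30174 = (55 - 1*124) - 30174 = (55 - 124) - 30174 = -69 - 30174 = -30243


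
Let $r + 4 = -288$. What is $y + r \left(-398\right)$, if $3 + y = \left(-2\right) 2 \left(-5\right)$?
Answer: $116233$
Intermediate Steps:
$r = -292$ ($r = -4 - 288 = -292$)
$y = 17$ ($y = -3 + \left(-2\right) 2 \left(-5\right) = -3 - -20 = -3 + 20 = 17$)
$y + r \left(-398\right) = 17 - -116216 = 17 + 116216 = 116233$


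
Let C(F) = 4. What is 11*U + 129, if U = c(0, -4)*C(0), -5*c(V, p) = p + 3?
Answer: 689/5 ≈ 137.80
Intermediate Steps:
c(V, p) = -⅗ - p/5 (c(V, p) = -(p + 3)/5 = -(3 + p)/5 = -⅗ - p/5)
U = ⅘ (U = (-⅗ - ⅕*(-4))*4 = (-⅗ + ⅘)*4 = (⅕)*4 = ⅘ ≈ 0.80000)
11*U + 129 = 11*(⅘) + 129 = 44/5 + 129 = 689/5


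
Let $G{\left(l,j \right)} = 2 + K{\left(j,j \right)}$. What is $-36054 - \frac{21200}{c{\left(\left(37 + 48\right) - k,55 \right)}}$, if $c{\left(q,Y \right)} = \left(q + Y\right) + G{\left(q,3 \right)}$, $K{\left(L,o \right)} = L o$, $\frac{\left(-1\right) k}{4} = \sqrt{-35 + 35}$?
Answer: $- \frac{5465354}{151} \approx -36194.0$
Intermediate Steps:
$k = 0$ ($k = - 4 \sqrt{-35 + 35} = - 4 \sqrt{0} = \left(-4\right) 0 = 0$)
$G{\left(l,j \right)} = 2 + j^{2}$ ($G{\left(l,j \right)} = 2 + j j = 2 + j^{2}$)
$c{\left(q,Y \right)} = 11 + Y + q$ ($c{\left(q,Y \right)} = \left(q + Y\right) + \left(2 + 3^{2}\right) = \left(Y + q\right) + \left(2 + 9\right) = \left(Y + q\right) + 11 = 11 + Y + q$)
$-36054 - \frac{21200}{c{\left(\left(37 + 48\right) - k,55 \right)}} = -36054 - \frac{21200}{11 + 55 + \left(\left(37 + 48\right) - 0\right)} = -36054 - \frac{21200}{11 + 55 + \left(85 + 0\right)} = -36054 - \frac{21200}{11 + 55 + 85} = -36054 - \frac{21200}{151} = - \frac{5465354}{151}$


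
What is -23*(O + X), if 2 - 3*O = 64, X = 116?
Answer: -6578/3 ≈ -2192.7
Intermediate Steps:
O = -62/3 (O = ⅔ - ⅓*64 = ⅔ - 64/3 = -62/3 ≈ -20.667)
-23*(O + X) = -23*(-62/3 + 116) = -23*286/3 = -6578/3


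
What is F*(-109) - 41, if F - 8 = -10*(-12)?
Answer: -13993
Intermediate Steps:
F = 128 (F = 8 - 10*(-12) = 8 + 120 = 128)
F*(-109) - 41 = 128*(-109) - 41 = -13952 - 41 = -13993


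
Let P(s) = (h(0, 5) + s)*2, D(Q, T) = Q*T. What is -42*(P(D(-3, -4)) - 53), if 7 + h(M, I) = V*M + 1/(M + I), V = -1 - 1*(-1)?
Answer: 8946/5 ≈ 1789.2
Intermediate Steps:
V = 0 (V = -1 + 1 = 0)
h(M, I) = -7 + 1/(I + M) (h(M, I) = -7 + (0*M + 1/(M + I)) = -7 + (0 + 1/(I + M)) = -7 + 1/(I + M))
P(s) = -68/5 + 2*s (P(s) = ((1 - 7*5 - 7*0)/(5 + 0) + s)*2 = ((1 - 35 + 0)/5 + s)*2 = ((⅕)*(-34) + s)*2 = (-34/5 + s)*2 = -68/5 + 2*s)
-42*(P(D(-3, -4)) - 53) = -42*((-68/5 + 2*(-3*(-4))) - 53) = -42*((-68/5 + 2*12) - 53) = -42*((-68/5 + 24) - 53) = -42*(52/5 - 53) = -42*(-213/5) = 8946/5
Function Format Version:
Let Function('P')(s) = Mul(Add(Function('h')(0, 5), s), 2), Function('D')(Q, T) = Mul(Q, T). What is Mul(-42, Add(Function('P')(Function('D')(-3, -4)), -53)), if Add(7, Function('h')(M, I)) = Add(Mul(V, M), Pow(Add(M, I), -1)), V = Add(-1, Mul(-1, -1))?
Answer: Rational(8946, 5) ≈ 1789.2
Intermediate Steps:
V = 0 (V = Add(-1, 1) = 0)
Function('h')(M, I) = Add(-7, Pow(Add(I, M), -1)) (Function('h')(M, I) = Add(-7, Add(Mul(0, M), Pow(Add(M, I), -1))) = Add(-7, Add(0, Pow(Add(I, M), -1))) = Add(-7, Pow(Add(I, M), -1)))
Function('P')(s) = Add(Rational(-68, 5), Mul(2, s)) (Function('P')(s) = Mul(Add(Mul(Pow(Add(5, 0), -1), Add(1, Mul(-7, 5), Mul(-7, 0))), s), 2) = Mul(Add(Mul(Pow(5, -1), Add(1, -35, 0)), s), 2) = Mul(Add(Mul(Rational(1, 5), -34), s), 2) = Mul(Add(Rational(-34, 5), s), 2) = Add(Rational(-68, 5), Mul(2, s)))
Mul(-42, Add(Function('P')(Function('D')(-3, -4)), -53)) = Mul(-42, Add(Add(Rational(-68, 5), Mul(2, Mul(-3, -4))), -53)) = Mul(-42, Add(Add(Rational(-68, 5), Mul(2, 12)), -53)) = Mul(-42, Add(Add(Rational(-68, 5), 24), -53)) = Mul(-42, Add(Rational(52, 5), -53)) = Mul(-42, Rational(-213, 5)) = Rational(8946, 5)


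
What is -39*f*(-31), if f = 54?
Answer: 65286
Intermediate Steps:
-39*f*(-31) = -39*54*(-31) = -2106*(-31) = 65286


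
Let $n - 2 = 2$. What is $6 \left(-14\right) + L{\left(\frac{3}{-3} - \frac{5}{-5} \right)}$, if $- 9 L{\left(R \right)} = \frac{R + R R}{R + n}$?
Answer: $-84$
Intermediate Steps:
$n = 4$ ($n = 2 + 2 = 4$)
$L{\left(R \right)} = - \frac{R + R^{2}}{9 \left(4 + R\right)}$ ($L{\left(R \right)} = - \frac{\left(R + R R\right) \frac{1}{R + 4}}{9} = - \frac{\left(R + R^{2}\right) \frac{1}{4 + R}}{9} = - \frac{\frac{1}{4 + R} \left(R + R^{2}\right)}{9} = - \frac{R + R^{2}}{9 \left(4 + R\right)}$)
$6 \left(-14\right) + L{\left(\frac{3}{-3} - \frac{5}{-5} \right)} = 6 \left(-14\right) - \frac{\left(\frac{3}{-3} - \frac{5}{-5}\right) \left(1 + \left(\frac{3}{-3} - \frac{5}{-5}\right)\right)}{36 + 9 \left(\frac{3}{-3} - \frac{5}{-5}\right)} = -84 - \frac{\left(3 \left(- \frac{1}{3}\right) - -1\right) \left(1 + \left(3 \left(- \frac{1}{3}\right) - -1\right)\right)}{36 + 9 \left(3 \left(- \frac{1}{3}\right) - -1\right)} = -84 - \frac{\left(-1 + 1\right) \left(1 + \left(-1 + 1\right)\right)}{36 + 9 \left(-1 + 1\right)} = -84 - \frac{0 \left(1 + 0\right)}{36 + 9 \cdot 0} = -84 - 0 \frac{1}{36 + 0} \cdot 1 = -84 - 0 \cdot \frac{1}{36} \cdot 1 = -84 + 0 = -84$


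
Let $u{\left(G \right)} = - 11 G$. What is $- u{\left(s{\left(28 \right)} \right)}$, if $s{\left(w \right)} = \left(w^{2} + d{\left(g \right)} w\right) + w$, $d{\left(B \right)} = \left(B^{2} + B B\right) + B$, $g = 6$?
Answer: $32956$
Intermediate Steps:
$d{\left(B \right)} = B + 2 B^{2}$ ($d{\left(B \right)} = \left(B^{2} + B^{2}\right) + B = 2 B^{2} + B = B + 2 B^{2}$)
$s{\left(w \right)} = w^{2} + 79 w$ ($s{\left(w \right)} = \left(w^{2} + 6 \left(1 + 2 \cdot 6\right) w\right) + w = \left(w^{2} + 6 \left(1 + 12\right) w\right) + w = \left(w^{2} + 6 \cdot 13 w\right) + w = \left(w^{2} + 78 w\right) + w = w^{2} + 79 w$)
$- u{\left(s{\left(28 \right)} \right)} = - \left(-11\right) 28 \left(79 + 28\right) = - \left(-11\right) 28 \cdot 107 = - \left(-11\right) 2996 = \left(-1\right) \left(-32956\right) = 32956$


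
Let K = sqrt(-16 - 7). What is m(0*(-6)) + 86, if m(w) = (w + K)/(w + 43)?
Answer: 86 + I*sqrt(23)/43 ≈ 86.0 + 0.11153*I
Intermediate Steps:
K = I*sqrt(23) (K = sqrt(-23) = I*sqrt(23) ≈ 4.7958*I)
m(w) = (w + I*sqrt(23))/(43 + w) (m(w) = (w + I*sqrt(23))/(w + 43) = (w + I*sqrt(23))/(43 + w))
m(0*(-6)) + 86 = (0*(-6) + I*sqrt(23))/(43 + 0*(-6)) + 86 = (0 + I*sqrt(23))/(43 + 0) + 86 = (I*sqrt(23))/43 + 86 = I*sqrt(23)/43 + 86 = 86 + I*sqrt(23)/43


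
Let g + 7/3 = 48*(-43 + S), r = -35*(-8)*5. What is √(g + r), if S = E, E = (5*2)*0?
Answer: I*√5997/3 ≈ 25.813*I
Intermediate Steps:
E = 0 (E = 10*0 = 0)
S = 0
r = 1400 (r = 280*5 = 1400)
g = -6199/3 (g = -7/3 + 48*(-43 + 0) = -7/3 + 48*(-43) = -7/3 - 2064 = -6199/3 ≈ -2066.3)
√(g + r) = √(-6199/3 + 1400) = √(-1999/3) = I*√5997/3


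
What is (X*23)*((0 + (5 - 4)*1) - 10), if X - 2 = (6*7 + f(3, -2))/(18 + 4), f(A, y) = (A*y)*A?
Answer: -7038/11 ≈ -639.82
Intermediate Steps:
f(A, y) = y*A²
X = 34/11 (X = 2 + (6*7 - 2*3²)/(18 + 4) = 2 + (42 - 2*9)/22 = 2 + (42 - 18)*(1/22) = 2 + 24*(1/22) = 2 + 12/11 = 34/11 ≈ 3.0909)
(X*23)*((0 + (5 - 4)*1) - 10) = ((34/11)*23)*((0 + (5 - 4)*1) - 10) = 782*((0 + 1*1) - 10)/11 = 782*((0 + 1) - 10)/11 = 782*(1 - 10)/11 = (782/11)*(-9) = -7038/11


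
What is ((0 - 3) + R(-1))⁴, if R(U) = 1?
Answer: 16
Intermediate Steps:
((0 - 3) + R(-1))⁴ = ((0 - 3) + 1)⁴ = (-3 + 1)⁴ = (-2)⁴ = 16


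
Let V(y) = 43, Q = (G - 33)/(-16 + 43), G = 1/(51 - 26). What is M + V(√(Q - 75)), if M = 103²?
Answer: 10652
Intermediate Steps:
G = 1/25 ≈ 0.040000
Q = -824/675 (Q = (1/25 - 33)/(-16 + 43) = -824/25/27 = -824/25*1/27 = -824/675 ≈ -1.2207)
M = 10609
M + V(√(Q - 75)) = 10609 + 43 = 10652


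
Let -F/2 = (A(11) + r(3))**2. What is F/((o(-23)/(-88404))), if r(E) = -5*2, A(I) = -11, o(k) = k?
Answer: -77972328/23 ≈ -3.3901e+6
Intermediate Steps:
r(E) = -10
F = -882 (F = -2*(-11 - 10)**2 = -2*(-21)**2 = -2*441 = -882)
F/((o(-23)/(-88404))) = -882/((-23/(-88404))) = -882/((-23*(-1/88404))) = -882/23/88404 = -882*88404/23 = -77972328/23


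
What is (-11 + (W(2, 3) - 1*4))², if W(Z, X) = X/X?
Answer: 196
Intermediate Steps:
W(Z, X) = 1
(-11 + (W(2, 3) - 1*4))² = (-11 + (1 - 1*4))² = (-11 + (1 - 4))² = (-11 - 3)² = (-14)² = 196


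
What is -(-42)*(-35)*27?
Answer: -39690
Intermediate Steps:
-(-42)*(-35)*27 = -42*35*27 = -1470*27 = -39690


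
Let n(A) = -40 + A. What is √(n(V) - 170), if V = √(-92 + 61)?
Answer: √(-210 + I*√31) ≈ 0.1921 + 14.493*I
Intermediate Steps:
V = I*√31 (V = √(-31) = I*√31 ≈ 5.5678*I)
√(n(V) - 170) = √((-40 + I*√31) - 170) = √(-210 + I*√31)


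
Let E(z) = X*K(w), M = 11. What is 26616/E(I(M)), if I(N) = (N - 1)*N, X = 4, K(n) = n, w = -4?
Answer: -3327/2 ≈ -1663.5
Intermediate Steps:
I(N) = N*(-1 + N) (I(N) = (-1 + N)*N = N*(-1 + N))
E(z) = -16 (E(z) = 4*(-4) = -16)
26616/E(I(M)) = 26616/(-16) = 26616*(-1/16) = -3327/2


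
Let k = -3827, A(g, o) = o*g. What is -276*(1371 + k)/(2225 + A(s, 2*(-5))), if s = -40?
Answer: 225952/875 ≈ 258.23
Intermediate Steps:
A(g, o) = g*o
-276*(1371 + k)/(2225 + A(s, 2*(-5))) = -276*(1371 - 3827)/(2225 - 80*(-5)) = -276*(-2456/(2225 - 40*(-10))) = -276*(-2456/(2225 + 400)) = -276/(2625*(-1/2456)) = -276/(-2625/2456) = -276*(-2456/2625) = 225952/875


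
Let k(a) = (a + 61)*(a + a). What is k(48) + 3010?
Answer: 13474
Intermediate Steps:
k(a) = 2*a*(61 + a) (k(a) = (61 + a)*(2*a) = 2*a*(61 + a))
k(48) + 3010 = 2*48*(61 + 48) + 3010 = 2*48*109 + 3010 = 10464 + 3010 = 13474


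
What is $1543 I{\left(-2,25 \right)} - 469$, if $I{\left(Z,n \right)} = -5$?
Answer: $-8184$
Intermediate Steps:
$1543 I{\left(-2,25 \right)} - 469 = 1543 \left(-5\right) - 469 = -7715 - 469 = -8184$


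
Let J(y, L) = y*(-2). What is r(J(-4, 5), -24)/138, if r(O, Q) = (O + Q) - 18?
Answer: -17/69 ≈ -0.24638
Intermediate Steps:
J(y, L) = -2*y
r(O, Q) = -18 + O + Q
r(J(-4, 5), -24)/138 = (-18 - 2*(-4) - 24)/138 = (-18 + 8 - 24)*(1/138) = -34*1/138 = -17/69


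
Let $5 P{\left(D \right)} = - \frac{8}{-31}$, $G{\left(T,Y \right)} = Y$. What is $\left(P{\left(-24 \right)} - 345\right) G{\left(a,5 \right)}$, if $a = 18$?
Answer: $- \frac{53467}{31} \approx -1724.7$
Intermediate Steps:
$P{\left(D \right)} = \frac{8}{155}$ ($P{\left(D \right)} = \frac{\left(-8\right) \frac{1}{-31}}{5} = \frac{\left(-8\right) \left(- \frac{1}{31}\right)}{5} = \frac{1}{5} \cdot \frac{8}{31} = \frac{8}{155}$)
$\left(P{\left(-24 \right)} - 345\right) G{\left(a,5 \right)} = \left(\frac{8}{155} - 345\right) 5 = \left(- \frac{53467}{155}\right) 5 = - \frac{53467}{31}$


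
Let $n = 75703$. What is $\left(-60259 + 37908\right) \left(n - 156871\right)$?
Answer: $1814185968$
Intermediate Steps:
$\left(-60259 + 37908\right) \left(n - 156871\right) = \left(-60259 + 37908\right) \left(75703 - 156871\right) = \left(-22351\right) \left(-81168\right) = 1814185968$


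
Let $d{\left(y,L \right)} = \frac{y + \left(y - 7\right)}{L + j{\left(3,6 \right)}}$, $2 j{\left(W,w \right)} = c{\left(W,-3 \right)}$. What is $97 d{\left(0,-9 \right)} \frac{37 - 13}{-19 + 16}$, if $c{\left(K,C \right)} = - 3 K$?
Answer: $- \frac{10864}{27} \approx -402.37$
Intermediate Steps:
$j{\left(W,w \right)} = - \frac{3 W}{2}$ ($j{\left(W,w \right)} = \frac{\left(-3\right) W}{2} = - \frac{3 W}{2}$)
$d{\left(y,L \right)} = \frac{-7 + 2 y}{- \frac{9}{2} + L}$ ($d{\left(y,L \right)} = \frac{y + \left(y - 7\right)}{L - \frac{9}{2}} = \frac{y + \left(-7 + y\right)}{L - \frac{9}{2}} = \frac{-7 + 2 y}{- \frac{9}{2} + L}$)
$97 d{\left(0,-9 \right)} \frac{37 - 13}{-19 + 16} = 97 \frac{2 \left(-7 + 2 \cdot 0\right)}{-9 + 2 \left(-9\right)} \frac{37 - 13}{-19 + 16} = 97 \frac{2 \left(-7 + 0\right)}{-9 - 18} \frac{24}{-3} = 97 \cdot 2 \frac{1}{-27} \left(-7\right) 24 \left(- \frac{1}{3}\right) = 97 \cdot 2 \left(- \frac{1}{27}\right) \left(-7\right) \left(-8\right) = 97 \cdot \frac{14}{27} \left(-8\right) = \frac{1358}{27} \left(-8\right) = - \frac{10864}{27}$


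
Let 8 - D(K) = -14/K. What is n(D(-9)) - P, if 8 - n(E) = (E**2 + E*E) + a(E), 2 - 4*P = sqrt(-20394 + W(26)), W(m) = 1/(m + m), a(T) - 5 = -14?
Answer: -10783/162 + I*sqrt(13786331)/104 ≈ -66.562 + 35.702*I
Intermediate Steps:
a(T) = -9 (a(T) = 5 - 14 = -9)
W(m) = 1/(2*m)
D(K) = 8 + 14/K (D(K) = 8 - (-14)/K = 8 + 14/K)
P = 1/2 - I*sqrt(13786331)/104 (P = 1/2 - sqrt(-20394 + (1/2)/26)/4 = 1/2 - sqrt(-20394 + (1/2)*(1/26))/4 = 1/2 - sqrt(-20394 + 1/52)/4 = 1/2 - I*sqrt(13786331)/104 ≈ 0.5 - 35.702*I)
n(E) = 17 - 2*E**2 (n(E) = 8 - ((E**2 + E*E) - 9) = 8 - ((E**2 + E**2) - 9) = 8 - (2*E**2 - 9) = 8 - (-9 + 2*E**2) = 8 + (9 - 2*E**2) = 17 - 2*E**2)
n(D(-9)) - P = (17 - 2*(8 + 14/(-9))**2) - (1/2 - I*sqrt(13786331)/104) = (17 - 2*(8 + 14*(-1/9))**2) + (-1/2 + I*sqrt(13786331)/104) = (17 - 2*(8 - 14/9)**2) + (-1/2 + I*sqrt(13786331)/104) = (17 - 2*(58/9)**2) + (-1/2 + I*sqrt(13786331)/104) = (17 - 2*3364/81) + (-1/2 + I*sqrt(13786331)/104) = (17 - 6728/81) + (-1/2 + I*sqrt(13786331)/104) = -5351/81 + (-1/2 + I*sqrt(13786331)/104) = -10783/162 + I*sqrt(13786331)/104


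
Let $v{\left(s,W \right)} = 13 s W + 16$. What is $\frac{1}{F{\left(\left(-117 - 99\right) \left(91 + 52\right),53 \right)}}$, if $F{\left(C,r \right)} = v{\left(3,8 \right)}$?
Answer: $\frac{1}{328} \approx 0.0030488$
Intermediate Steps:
$v{\left(s,W \right)} = 16 + 13 W s$ ($v{\left(s,W \right)} = 13 W s + 16 = 16 + 13 W s$)
$F{\left(C,r \right)} = 328$ ($F{\left(C,r \right)} = 16 + 13 \cdot 8 \cdot 3 = 16 + 312 = 328$)
$\frac{1}{F{\left(\left(-117 - 99\right) \left(91 + 52\right),53 \right)}} = \frac{1}{328}$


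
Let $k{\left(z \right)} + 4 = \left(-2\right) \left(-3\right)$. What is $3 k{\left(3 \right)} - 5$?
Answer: $1$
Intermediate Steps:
$k{\left(z \right)} = 2$ ($k{\left(z \right)} = -4 - -6 = -4 + 6 = 2$)
$3 k{\left(3 \right)} - 5 = 3 \cdot 2 - 5 = 6 - 5 = 1$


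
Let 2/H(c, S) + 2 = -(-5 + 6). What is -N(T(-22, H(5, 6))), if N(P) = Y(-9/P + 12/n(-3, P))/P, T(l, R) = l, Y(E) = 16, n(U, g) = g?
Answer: 8/11 ≈ 0.72727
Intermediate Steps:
H(c, S) = -⅔ (H(c, S) = 2/(-2 - (-5 + 6)) = 2/(-2 - 1*1) = 2/(-2 - 1) = 2/(-3) = 2*(-⅓) = -⅔)
N(P) = 16/P
-N(T(-22, H(5, 6))) = -16/(-22) = -16*(-1)/22 = -1*(-8/11) = 8/11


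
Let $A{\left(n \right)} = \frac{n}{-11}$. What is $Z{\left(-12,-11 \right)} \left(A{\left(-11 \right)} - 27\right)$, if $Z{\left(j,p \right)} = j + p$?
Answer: $598$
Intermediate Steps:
$A{\left(n \right)} = - \frac{n}{11}$ ($A{\left(n \right)} = n \left(- \frac{1}{11}\right) = - \frac{n}{11}$)
$Z{\left(-12,-11 \right)} \left(A{\left(-11 \right)} - 27\right) = \left(-12 - 11\right) \left(\left(- \frac{1}{11}\right) \left(-11\right) - 27\right) = - 23 \left(1 - 27\right) = \left(-23\right) \left(-26\right) = 598$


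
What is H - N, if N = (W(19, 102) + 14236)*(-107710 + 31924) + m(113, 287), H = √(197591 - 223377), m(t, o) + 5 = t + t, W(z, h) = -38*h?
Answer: 785142739 + I*√25786 ≈ 7.8514e+8 + 160.58*I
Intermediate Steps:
m(t, o) = -5 + 2*t (m(t, o) = -5 + (t + t) = -5 + 2*t)
H = I*√25786 (H = √(-25786) = I*√25786 ≈ 160.58*I)
N = -785142739 (N = (-38*102 + 14236)*(-107710 + 31924) + (-5 + 2*113) = (-3876 + 14236)*(-75786) + (-5 + 226) = 10360*(-75786) + 221 = -785142960 + 221 = -785142739)
H - N = I*√25786 - 1*(-785142739) = I*√25786 + 785142739 = 785142739 + I*√25786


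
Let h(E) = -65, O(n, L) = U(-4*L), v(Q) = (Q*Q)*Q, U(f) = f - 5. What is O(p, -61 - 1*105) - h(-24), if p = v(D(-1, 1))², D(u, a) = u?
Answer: 724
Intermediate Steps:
U(f) = -5 + f
v(Q) = Q³ (v(Q) = Q²*Q = Q³)
p = 1 (p = ((-1)³)² = (-1)² = 1)
O(n, L) = -5 - 4*L
O(p, -61 - 1*105) - h(-24) = (-5 - 4*(-61 - 1*105)) - 1*(-65) = (-5 - 4*(-61 - 105)) + 65 = (-5 - 4*(-166)) + 65 = (-5 + 664) + 65 = 659 + 65 = 724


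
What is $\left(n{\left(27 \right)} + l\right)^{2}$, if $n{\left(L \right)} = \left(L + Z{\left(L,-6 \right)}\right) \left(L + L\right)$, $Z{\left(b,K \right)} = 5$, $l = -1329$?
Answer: $159201$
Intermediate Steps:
$n{\left(L \right)} = 2 L \left(5 + L\right)$ ($n{\left(L \right)} = \left(L + 5\right) \left(L + L\right) = \left(5 + L\right) 2 L = 2 L \left(5 + L\right)$)
$\left(n{\left(27 \right)} + l\right)^{2} = \left(2 \cdot 27 \left(5 + 27\right) - 1329\right)^{2} = \left(2 \cdot 27 \cdot 32 - 1329\right)^{2} = \left(1728 - 1329\right)^{2} = 399^{2} = 159201$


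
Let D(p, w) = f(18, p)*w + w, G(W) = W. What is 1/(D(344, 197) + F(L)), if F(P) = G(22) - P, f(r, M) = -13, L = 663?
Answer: -1/3005 ≈ -0.00033278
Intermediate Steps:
D(p, w) = -12*w (D(p, w) = -13*w + w = -12*w)
F(P) = 22 - P
1/(D(344, 197) + F(L)) = 1/(-12*197 + (22 - 1*663)) = 1/(-2364 + (22 - 663)) = 1/(-2364 - 641) = 1/(-3005) = -1/3005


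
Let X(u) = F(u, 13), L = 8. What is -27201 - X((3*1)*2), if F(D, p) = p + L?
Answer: -27222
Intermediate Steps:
F(D, p) = 8 + p (F(D, p) = p + 8 = 8 + p)
X(u) = 21 (X(u) = 8 + 13 = 21)
-27201 - X((3*1)*2) = -27201 - 1*21 = -27201 - 21 = -27222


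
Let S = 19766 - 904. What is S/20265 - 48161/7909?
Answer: -826803107/160275885 ≈ -5.1586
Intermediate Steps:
S = 18862
S/20265 - 48161/7909 = 18862/20265 - 48161/7909 = -826803107/160275885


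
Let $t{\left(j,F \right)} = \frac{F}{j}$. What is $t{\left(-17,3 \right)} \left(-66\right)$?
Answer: $\frac{198}{17} \approx 11.647$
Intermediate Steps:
$t{\left(-17,3 \right)} \left(-66\right) = \frac{3}{-17} \left(-66\right) = 3 \left(- \frac{1}{17}\right) \left(-66\right) = \left(- \frac{3}{17}\right) \left(-66\right) = \frac{198}{17}$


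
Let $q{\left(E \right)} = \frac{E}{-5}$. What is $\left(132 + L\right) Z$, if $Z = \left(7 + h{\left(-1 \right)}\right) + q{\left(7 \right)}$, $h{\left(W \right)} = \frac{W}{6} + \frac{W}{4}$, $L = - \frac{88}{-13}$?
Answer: $\frac{140261}{195} \approx 719.29$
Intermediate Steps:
$q{\left(E \right)} = - \frac{E}{5}$ ($q{\left(E \right)} = E \left(- \frac{1}{5}\right) = - \frac{E}{5}$)
$L = \frac{88}{13}$ ($L = \left(-88\right) \left(- \frac{1}{13}\right) = \frac{88}{13} \approx 6.7692$)
$h{\left(W \right)} = \frac{5 W}{12}$ ($h{\left(W \right)} = W \frac{1}{6} + W \frac{1}{4} = \frac{W}{6} + \frac{W}{4} = \frac{5 W}{12}$)
$Z = \frac{311}{60}$ ($Z = \left(7 + \frac{5}{12} \left(-1\right)\right) - \frac{7}{5} = \left(7 - \frac{5}{12}\right) - \frac{7}{5} = \frac{79}{12} - \frac{7}{5} = \frac{311}{60} \approx 5.1833$)
$\left(132 + L\right) Z = \left(132 + \frac{88}{13}\right) \frac{311}{60} = \frac{1804}{13} \cdot \frac{311}{60} = \frac{140261}{195}$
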